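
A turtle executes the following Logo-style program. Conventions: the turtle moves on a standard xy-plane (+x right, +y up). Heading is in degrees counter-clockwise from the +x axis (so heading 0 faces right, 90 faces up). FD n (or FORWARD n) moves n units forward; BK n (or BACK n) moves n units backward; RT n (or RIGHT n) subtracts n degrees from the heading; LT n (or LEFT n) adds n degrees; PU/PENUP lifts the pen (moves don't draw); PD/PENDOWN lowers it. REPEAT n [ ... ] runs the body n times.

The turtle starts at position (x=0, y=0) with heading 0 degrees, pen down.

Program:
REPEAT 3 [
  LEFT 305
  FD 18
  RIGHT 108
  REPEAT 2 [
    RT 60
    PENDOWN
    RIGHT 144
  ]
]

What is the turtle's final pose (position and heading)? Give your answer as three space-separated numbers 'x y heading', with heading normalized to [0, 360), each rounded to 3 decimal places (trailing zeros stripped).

Answer: 0.897 -12.827 87

Derivation:
Executing turtle program step by step:
Start: pos=(0,0), heading=0, pen down
REPEAT 3 [
  -- iteration 1/3 --
  LT 305: heading 0 -> 305
  FD 18: (0,0) -> (10.324,-14.745) [heading=305, draw]
  RT 108: heading 305 -> 197
  REPEAT 2 [
    -- iteration 1/2 --
    RT 60: heading 197 -> 137
    PD: pen down
    RT 144: heading 137 -> 353
    -- iteration 2/2 --
    RT 60: heading 353 -> 293
    PD: pen down
    RT 144: heading 293 -> 149
  ]
  -- iteration 2/3 --
  LT 305: heading 149 -> 94
  FD 18: (10.324,-14.745) -> (9.069,3.211) [heading=94, draw]
  RT 108: heading 94 -> 346
  REPEAT 2 [
    -- iteration 1/2 --
    RT 60: heading 346 -> 286
    PD: pen down
    RT 144: heading 286 -> 142
    -- iteration 2/2 --
    RT 60: heading 142 -> 82
    PD: pen down
    RT 144: heading 82 -> 298
  ]
  -- iteration 3/3 --
  LT 305: heading 298 -> 243
  FD 18: (9.069,3.211) -> (0.897,-12.827) [heading=243, draw]
  RT 108: heading 243 -> 135
  REPEAT 2 [
    -- iteration 1/2 --
    RT 60: heading 135 -> 75
    PD: pen down
    RT 144: heading 75 -> 291
    -- iteration 2/2 --
    RT 60: heading 291 -> 231
    PD: pen down
    RT 144: heading 231 -> 87
  ]
]
Final: pos=(0.897,-12.827), heading=87, 3 segment(s) drawn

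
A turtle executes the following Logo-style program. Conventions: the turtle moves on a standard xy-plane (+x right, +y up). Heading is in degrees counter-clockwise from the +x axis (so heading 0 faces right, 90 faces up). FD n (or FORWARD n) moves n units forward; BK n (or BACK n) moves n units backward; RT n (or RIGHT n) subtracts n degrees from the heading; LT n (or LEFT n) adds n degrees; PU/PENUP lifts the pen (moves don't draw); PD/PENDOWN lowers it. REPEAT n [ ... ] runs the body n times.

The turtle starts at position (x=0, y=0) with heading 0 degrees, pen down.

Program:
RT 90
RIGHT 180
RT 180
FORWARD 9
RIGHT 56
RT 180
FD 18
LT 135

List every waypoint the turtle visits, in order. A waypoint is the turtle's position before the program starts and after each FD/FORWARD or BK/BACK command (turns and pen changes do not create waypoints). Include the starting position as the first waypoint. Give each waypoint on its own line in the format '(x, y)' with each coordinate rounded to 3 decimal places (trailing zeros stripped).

Answer: (0, 0)
(0, -9)
(14.923, 1.065)

Derivation:
Executing turtle program step by step:
Start: pos=(0,0), heading=0, pen down
RT 90: heading 0 -> 270
RT 180: heading 270 -> 90
RT 180: heading 90 -> 270
FD 9: (0,0) -> (0,-9) [heading=270, draw]
RT 56: heading 270 -> 214
RT 180: heading 214 -> 34
FD 18: (0,-9) -> (14.923,1.065) [heading=34, draw]
LT 135: heading 34 -> 169
Final: pos=(14.923,1.065), heading=169, 2 segment(s) drawn
Waypoints (3 total):
(0, 0)
(0, -9)
(14.923, 1.065)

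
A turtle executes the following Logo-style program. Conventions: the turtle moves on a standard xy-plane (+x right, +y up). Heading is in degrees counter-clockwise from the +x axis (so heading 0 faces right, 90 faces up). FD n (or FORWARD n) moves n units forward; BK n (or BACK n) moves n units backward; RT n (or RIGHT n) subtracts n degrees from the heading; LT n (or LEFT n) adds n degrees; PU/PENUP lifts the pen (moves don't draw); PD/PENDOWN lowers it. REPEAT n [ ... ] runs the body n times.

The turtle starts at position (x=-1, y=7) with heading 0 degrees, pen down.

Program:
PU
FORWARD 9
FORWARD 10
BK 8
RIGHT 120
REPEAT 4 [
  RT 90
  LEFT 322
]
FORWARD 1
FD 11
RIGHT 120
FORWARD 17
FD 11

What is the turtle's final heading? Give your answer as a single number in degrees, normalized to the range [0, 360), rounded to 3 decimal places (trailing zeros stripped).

Executing turtle program step by step:
Start: pos=(-1,7), heading=0, pen down
PU: pen up
FD 9: (-1,7) -> (8,7) [heading=0, move]
FD 10: (8,7) -> (18,7) [heading=0, move]
BK 8: (18,7) -> (10,7) [heading=0, move]
RT 120: heading 0 -> 240
REPEAT 4 [
  -- iteration 1/4 --
  RT 90: heading 240 -> 150
  LT 322: heading 150 -> 112
  -- iteration 2/4 --
  RT 90: heading 112 -> 22
  LT 322: heading 22 -> 344
  -- iteration 3/4 --
  RT 90: heading 344 -> 254
  LT 322: heading 254 -> 216
  -- iteration 4/4 --
  RT 90: heading 216 -> 126
  LT 322: heading 126 -> 88
]
FD 1: (10,7) -> (10.035,7.999) [heading=88, move]
FD 11: (10.035,7.999) -> (10.419,18.993) [heading=88, move]
RT 120: heading 88 -> 328
FD 17: (10.419,18.993) -> (24.836,9.984) [heading=328, move]
FD 11: (24.836,9.984) -> (34.164,4.155) [heading=328, move]
Final: pos=(34.164,4.155), heading=328, 0 segment(s) drawn

Answer: 328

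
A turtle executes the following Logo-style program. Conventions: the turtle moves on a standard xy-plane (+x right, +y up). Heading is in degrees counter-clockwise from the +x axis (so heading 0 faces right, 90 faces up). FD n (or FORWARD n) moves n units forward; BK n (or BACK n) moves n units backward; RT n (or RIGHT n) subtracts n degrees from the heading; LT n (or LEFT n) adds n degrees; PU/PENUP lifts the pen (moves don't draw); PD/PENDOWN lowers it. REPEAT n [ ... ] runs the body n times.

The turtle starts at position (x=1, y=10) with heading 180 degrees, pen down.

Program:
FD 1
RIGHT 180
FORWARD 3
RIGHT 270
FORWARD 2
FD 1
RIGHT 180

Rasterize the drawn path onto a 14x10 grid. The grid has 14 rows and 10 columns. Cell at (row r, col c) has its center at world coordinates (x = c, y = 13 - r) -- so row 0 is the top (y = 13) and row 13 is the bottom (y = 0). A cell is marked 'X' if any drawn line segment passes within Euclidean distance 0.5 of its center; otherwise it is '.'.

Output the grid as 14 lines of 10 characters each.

Segment 0: (1,10) -> (0,10)
Segment 1: (0,10) -> (3,10)
Segment 2: (3,10) -> (3,12)
Segment 3: (3,12) -> (3,13)

Answer: ...X......
...X......
...X......
XXXX......
..........
..........
..........
..........
..........
..........
..........
..........
..........
..........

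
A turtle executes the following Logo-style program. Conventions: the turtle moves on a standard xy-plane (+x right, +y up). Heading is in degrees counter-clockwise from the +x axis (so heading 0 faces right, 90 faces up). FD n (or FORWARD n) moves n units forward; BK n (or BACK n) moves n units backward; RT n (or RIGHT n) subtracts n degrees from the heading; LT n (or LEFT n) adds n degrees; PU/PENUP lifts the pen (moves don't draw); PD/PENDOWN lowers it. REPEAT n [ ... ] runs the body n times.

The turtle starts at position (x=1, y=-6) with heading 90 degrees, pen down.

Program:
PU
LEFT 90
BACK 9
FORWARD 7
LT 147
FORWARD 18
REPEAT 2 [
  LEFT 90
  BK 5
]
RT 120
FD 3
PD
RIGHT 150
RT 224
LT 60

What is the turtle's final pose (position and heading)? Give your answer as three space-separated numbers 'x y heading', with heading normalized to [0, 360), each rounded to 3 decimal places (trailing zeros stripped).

Answer: 22.239 -21.358 73

Derivation:
Executing turtle program step by step:
Start: pos=(1,-6), heading=90, pen down
PU: pen up
LT 90: heading 90 -> 180
BK 9: (1,-6) -> (10,-6) [heading=180, move]
FD 7: (10,-6) -> (3,-6) [heading=180, move]
LT 147: heading 180 -> 327
FD 18: (3,-6) -> (18.096,-15.804) [heading=327, move]
REPEAT 2 [
  -- iteration 1/2 --
  LT 90: heading 327 -> 57
  BK 5: (18.096,-15.804) -> (15.373,-19.997) [heading=57, move]
  -- iteration 2/2 --
  LT 90: heading 57 -> 147
  BK 5: (15.373,-19.997) -> (19.566,-22.72) [heading=147, move]
]
RT 120: heading 147 -> 27
FD 3: (19.566,-22.72) -> (22.239,-21.358) [heading=27, move]
PD: pen down
RT 150: heading 27 -> 237
RT 224: heading 237 -> 13
LT 60: heading 13 -> 73
Final: pos=(22.239,-21.358), heading=73, 0 segment(s) drawn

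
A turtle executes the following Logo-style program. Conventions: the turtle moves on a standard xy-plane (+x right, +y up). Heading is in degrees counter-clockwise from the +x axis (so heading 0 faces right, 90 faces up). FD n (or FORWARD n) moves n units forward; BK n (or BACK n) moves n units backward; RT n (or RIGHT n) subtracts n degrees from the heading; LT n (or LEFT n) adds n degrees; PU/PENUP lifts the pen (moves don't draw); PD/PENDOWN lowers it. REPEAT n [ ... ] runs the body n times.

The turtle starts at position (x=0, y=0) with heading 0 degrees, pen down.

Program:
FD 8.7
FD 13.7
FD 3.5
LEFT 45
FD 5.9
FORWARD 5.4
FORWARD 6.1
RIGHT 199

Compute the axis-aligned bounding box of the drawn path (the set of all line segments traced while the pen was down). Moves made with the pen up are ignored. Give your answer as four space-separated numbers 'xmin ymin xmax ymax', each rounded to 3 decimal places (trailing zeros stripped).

Executing turtle program step by step:
Start: pos=(0,0), heading=0, pen down
FD 8.7: (0,0) -> (8.7,0) [heading=0, draw]
FD 13.7: (8.7,0) -> (22.4,0) [heading=0, draw]
FD 3.5: (22.4,0) -> (25.9,0) [heading=0, draw]
LT 45: heading 0 -> 45
FD 5.9: (25.9,0) -> (30.072,4.172) [heading=45, draw]
FD 5.4: (30.072,4.172) -> (33.89,7.99) [heading=45, draw]
FD 6.1: (33.89,7.99) -> (38.204,12.304) [heading=45, draw]
RT 199: heading 45 -> 206
Final: pos=(38.204,12.304), heading=206, 6 segment(s) drawn

Segment endpoints: x in {0, 8.7, 22.4, 25.9, 30.072, 33.89, 38.204}, y in {0, 4.172, 7.99, 12.304}
xmin=0, ymin=0, xmax=38.204, ymax=12.304

Answer: 0 0 38.204 12.304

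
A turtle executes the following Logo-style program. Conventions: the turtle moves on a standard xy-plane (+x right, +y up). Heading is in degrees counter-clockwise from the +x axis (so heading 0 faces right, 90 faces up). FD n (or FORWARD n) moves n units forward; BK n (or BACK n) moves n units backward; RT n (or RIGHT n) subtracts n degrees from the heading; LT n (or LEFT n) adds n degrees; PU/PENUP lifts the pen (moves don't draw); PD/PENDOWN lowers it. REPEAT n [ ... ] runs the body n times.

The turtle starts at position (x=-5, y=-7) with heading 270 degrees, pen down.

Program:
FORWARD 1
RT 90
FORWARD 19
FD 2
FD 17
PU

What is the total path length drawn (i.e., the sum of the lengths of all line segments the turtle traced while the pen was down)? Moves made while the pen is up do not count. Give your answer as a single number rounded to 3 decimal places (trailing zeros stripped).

Answer: 39

Derivation:
Executing turtle program step by step:
Start: pos=(-5,-7), heading=270, pen down
FD 1: (-5,-7) -> (-5,-8) [heading=270, draw]
RT 90: heading 270 -> 180
FD 19: (-5,-8) -> (-24,-8) [heading=180, draw]
FD 2: (-24,-8) -> (-26,-8) [heading=180, draw]
FD 17: (-26,-8) -> (-43,-8) [heading=180, draw]
PU: pen up
Final: pos=(-43,-8), heading=180, 4 segment(s) drawn

Segment lengths:
  seg 1: (-5,-7) -> (-5,-8), length = 1
  seg 2: (-5,-8) -> (-24,-8), length = 19
  seg 3: (-24,-8) -> (-26,-8), length = 2
  seg 4: (-26,-8) -> (-43,-8), length = 17
Total = 39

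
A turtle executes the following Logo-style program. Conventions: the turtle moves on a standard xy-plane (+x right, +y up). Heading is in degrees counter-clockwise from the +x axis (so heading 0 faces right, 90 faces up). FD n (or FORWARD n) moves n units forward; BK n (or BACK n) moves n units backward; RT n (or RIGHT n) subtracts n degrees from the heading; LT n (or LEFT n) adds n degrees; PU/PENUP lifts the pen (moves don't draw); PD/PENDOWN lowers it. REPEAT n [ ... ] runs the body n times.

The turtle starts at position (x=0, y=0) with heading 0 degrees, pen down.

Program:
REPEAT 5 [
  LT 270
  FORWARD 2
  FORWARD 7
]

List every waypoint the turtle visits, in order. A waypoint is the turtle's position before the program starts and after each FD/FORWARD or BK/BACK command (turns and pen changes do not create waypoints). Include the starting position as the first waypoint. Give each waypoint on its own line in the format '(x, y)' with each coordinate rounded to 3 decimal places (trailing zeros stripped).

Executing turtle program step by step:
Start: pos=(0,0), heading=0, pen down
REPEAT 5 [
  -- iteration 1/5 --
  LT 270: heading 0 -> 270
  FD 2: (0,0) -> (0,-2) [heading=270, draw]
  FD 7: (0,-2) -> (0,-9) [heading=270, draw]
  -- iteration 2/5 --
  LT 270: heading 270 -> 180
  FD 2: (0,-9) -> (-2,-9) [heading=180, draw]
  FD 7: (-2,-9) -> (-9,-9) [heading=180, draw]
  -- iteration 3/5 --
  LT 270: heading 180 -> 90
  FD 2: (-9,-9) -> (-9,-7) [heading=90, draw]
  FD 7: (-9,-7) -> (-9,0) [heading=90, draw]
  -- iteration 4/5 --
  LT 270: heading 90 -> 0
  FD 2: (-9,0) -> (-7,0) [heading=0, draw]
  FD 7: (-7,0) -> (0,0) [heading=0, draw]
  -- iteration 5/5 --
  LT 270: heading 0 -> 270
  FD 2: (0,0) -> (0,-2) [heading=270, draw]
  FD 7: (0,-2) -> (0,-9) [heading=270, draw]
]
Final: pos=(0,-9), heading=270, 10 segment(s) drawn
Waypoints (11 total):
(0, 0)
(0, -2)
(0, -9)
(-2, -9)
(-9, -9)
(-9, -7)
(-9, 0)
(-7, 0)
(0, 0)
(0, -2)
(0, -9)

Answer: (0, 0)
(0, -2)
(0, -9)
(-2, -9)
(-9, -9)
(-9, -7)
(-9, 0)
(-7, 0)
(0, 0)
(0, -2)
(0, -9)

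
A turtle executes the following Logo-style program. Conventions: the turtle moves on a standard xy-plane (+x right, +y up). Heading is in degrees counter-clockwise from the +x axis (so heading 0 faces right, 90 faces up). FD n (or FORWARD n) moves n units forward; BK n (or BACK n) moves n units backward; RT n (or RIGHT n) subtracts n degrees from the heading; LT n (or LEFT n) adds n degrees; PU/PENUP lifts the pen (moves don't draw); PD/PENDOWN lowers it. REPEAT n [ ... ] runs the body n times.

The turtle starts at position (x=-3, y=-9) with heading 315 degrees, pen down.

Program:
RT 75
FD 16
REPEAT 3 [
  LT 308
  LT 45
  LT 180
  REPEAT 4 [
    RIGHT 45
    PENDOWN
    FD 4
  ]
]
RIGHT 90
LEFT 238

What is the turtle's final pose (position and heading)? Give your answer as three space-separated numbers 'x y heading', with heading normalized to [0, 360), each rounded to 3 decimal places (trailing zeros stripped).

Executing turtle program step by step:
Start: pos=(-3,-9), heading=315, pen down
RT 75: heading 315 -> 240
FD 16: (-3,-9) -> (-11,-22.856) [heading=240, draw]
REPEAT 3 [
  -- iteration 1/3 --
  LT 308: heading 240 -> 188
  LT 45: heading 188 -> 233
  LT 180: heading 233 -> 53
  REPEAT 4 [
    -- iteration 1/4 --
    RT 45: heading 53 -> 8
    PD: pen down
    FD 4: (-11,-22.856) -> (-7.039,-22.3) [heading=8, draw]
    -- iteration 2/4 --
    RT 45: heading 8 -> 323
    PD: pen down
    FD 4: (-7.039,-22.3) -> (-3.844,-24.707) [heading=323, draw]
    -- iteration 3/4 --
    RT 45: heading 323 -> 278
    PD: pen down
    FD 4: (-3.844,-24.707) -> (-3.288,-28.668) [heading=278, draw]
    -- iteration 4/4 --
    RT 45: heading 278 -> 233
    PD: pen down
    FD 4: (-3.288,-28.668) -> (-5.695,-31.863) [heading=233, draw]
  ]
  -- iteration 2/3 --
  LT 308: heading 233 -> 181
  LT 45: heading 181 -> 226
  LT 180: heading 226 -> 46
  REPEAT 4 [
    -- iteration 1/4 --
    RT 45: heading 46 -> 1
    PD: pen down
    FD 4: (-5.695,-31.863) -> (-1.696,-31.793) [heading=1, draw]
    -- iteration 2/4 --
    RT 45: heading 1 -> 316
    PD: pen down
    FD 4: (-1.696,-31.793) -> (1.182,-34.571) [heading=316, draw]
    -- iteration 3/4 --
    RT 45: heading 316 -> 271
    PD: pen down
    FD 4: (1.182,-34.571) -> (1.252,-38.571) [heading=271, draw]
    -- iteration 4/4 --
    RT 45: heading 271 -> 226
    PD: pen down
    FD 4: (1.252,-38.571) -> (-1.527,-41.448) [heading=226, draw]
  ]
  -- iteration 3/3 --
  LT 308: heading 226 -> 174
  LT 45: heading 174 -> 219
  LT 180: heading 219 -> 39
  REPEAT 4 [
    -- iteration 1/4 --
    RT 45: heading 39 -> 354
    PD: pen down
    FD 4: (-1.527,-41.448) -> (2.451,-41.866) [heading=354, draw]
    -- iteration 2/4 --
    RT 45: heading 354 -> 309
    PD: pen down
    FD 4: (2.451,-41.866) -> (4.968,-44.975) [heading=309, draw]
    -- iteration 3/4 --
    RT 45: heading 309 -> 264
    PD: pen down
    FD 4: (4.968,-44.975) -> (4.55,-48.953) [heading=264, draw]
    -- iteration 4/4 --
    RT 45: heading 264 -> 219
    PD: pen down
    FD 4: (4.55,-48.953) -> (1.442,-51.47) [heading=219, draw]
  ]
]
RT 90: heading 219 -> 129
LT 238: heading 129 -> 7
Final: pos=(1.442,-51.47), heading=7, 13 segment(s) drawn

Answer: 1.442 -51.47 7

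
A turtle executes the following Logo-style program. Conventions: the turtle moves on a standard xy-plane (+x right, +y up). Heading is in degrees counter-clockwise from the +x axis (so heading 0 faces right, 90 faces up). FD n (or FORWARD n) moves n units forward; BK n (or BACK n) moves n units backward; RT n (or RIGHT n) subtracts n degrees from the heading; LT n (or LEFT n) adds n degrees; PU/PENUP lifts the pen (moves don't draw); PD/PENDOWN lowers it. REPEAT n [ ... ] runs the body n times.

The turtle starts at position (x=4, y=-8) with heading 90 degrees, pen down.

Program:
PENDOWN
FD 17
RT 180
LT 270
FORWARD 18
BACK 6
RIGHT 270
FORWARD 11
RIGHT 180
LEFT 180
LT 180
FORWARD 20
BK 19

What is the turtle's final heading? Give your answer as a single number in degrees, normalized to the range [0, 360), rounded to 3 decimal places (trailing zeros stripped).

Answer: 90

Derivation:
Executing turtle program step by step:
Start: pos=(4,-8), heading=90, pen down
PD: pen down
FD 17: (4,-8) -> (4,9) [heading=90, draw]
RT 180: heading 90 -> 270
LT 270: heading 270 -> 180
FD 18: (4,9) -> (-14,9) [heading=180, draw]
BK 6: (-14,9) -> (-8,9) [heading=180, draw]
RT 270: heading 180 -> 270
FD 11: (-8,9) -> (-8,-2) [heading=270, draw]
RT 180: heading 270 -> 90
LT 180: heading 90 -> 270
LT 180: heading 270 -> 90
FD 20: (-8,-2) -> (-8,18) [heading=90, draw]
BK 19: (-8,18) -> (-8,-1) [heading=90, draw]
Final: pos=(-8,-1), heading=90, 6 segment(s) drawn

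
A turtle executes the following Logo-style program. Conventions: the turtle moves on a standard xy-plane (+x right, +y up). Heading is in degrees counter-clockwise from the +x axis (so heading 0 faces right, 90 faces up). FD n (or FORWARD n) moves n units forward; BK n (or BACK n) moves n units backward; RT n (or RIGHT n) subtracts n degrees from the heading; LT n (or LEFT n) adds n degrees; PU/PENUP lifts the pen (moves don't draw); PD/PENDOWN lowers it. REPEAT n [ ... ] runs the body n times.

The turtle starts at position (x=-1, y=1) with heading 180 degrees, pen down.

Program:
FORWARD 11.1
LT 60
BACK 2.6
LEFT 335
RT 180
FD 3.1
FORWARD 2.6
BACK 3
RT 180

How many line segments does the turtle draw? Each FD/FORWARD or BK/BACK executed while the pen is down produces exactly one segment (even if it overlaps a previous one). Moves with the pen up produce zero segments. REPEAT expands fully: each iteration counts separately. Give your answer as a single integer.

Executing turtle program step by step:
Start: pos=(-1,1), heading=180, pen down
FD 11.1: (-1,1) -> (-12.1,1) [heading=180, draw]
LT 60: heading 180 -> 240
BK 2.6: (-12.1,1) -> (-10.8,3.252) [heading=240, draw]
LT 335: heading 240 -> 215
RT 180: heading 215 -> 35
FD 3.1: (-10.8,3.252) -> (-8.261,5.03) [heading=35, draw]
FD 2.6: (-8.261,5.03) -> (-6.131,6.521) [heading=35, draw]
BK 3: (-6.131,6.521) -> (-8.588,4.8) [heading=35, draw]
RT 180: heading 35 -> 215
Final: pos=(-8.588,4.8), heading=215, 5 segment(s) drawn
Segments drawn: 5

Answer: 5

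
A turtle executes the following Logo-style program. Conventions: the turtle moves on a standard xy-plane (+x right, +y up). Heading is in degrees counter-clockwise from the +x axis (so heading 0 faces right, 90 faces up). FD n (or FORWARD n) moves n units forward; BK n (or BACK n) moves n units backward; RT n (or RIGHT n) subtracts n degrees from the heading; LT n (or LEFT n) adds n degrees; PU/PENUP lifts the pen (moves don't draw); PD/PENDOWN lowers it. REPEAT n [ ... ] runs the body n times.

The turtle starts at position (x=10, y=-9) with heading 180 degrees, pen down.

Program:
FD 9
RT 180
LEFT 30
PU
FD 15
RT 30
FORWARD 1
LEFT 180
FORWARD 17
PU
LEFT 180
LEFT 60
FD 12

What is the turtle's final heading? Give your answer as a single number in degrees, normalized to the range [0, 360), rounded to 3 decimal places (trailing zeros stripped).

Answer: 60

Derivation:
Executing turtle program step by step:
Start: pos=(10,-9), heading=180, pen down
FD 9: (10,-9) -> (1,-9) [heading=180, draw]
RT 180: heading 180 -> 0
LT 30: heading 0 -> 30
PU: pen up
FD 15: (1,-9) -> (13.99,-1.5) [heading=30, move]
RT 30: heading 30 -> 0
FD 1: (13.99,-1.5) -> (14.99,-1.5) [heading=0, move]
LT 180: heading 0 -> 180
FD 17: (14.99,-1.5) -> (-2.01,-1.5) [heading=180, move]
PU: pen up
LT 180: heading 180 -> 0
LT 60: heading 0 -> 60
FD 12: (-2.01,-1.5) -> (3.99,8.892) [heading=60, move]
Final: pos=(3.99,8.892), heading=60, 1 segment(s) drawn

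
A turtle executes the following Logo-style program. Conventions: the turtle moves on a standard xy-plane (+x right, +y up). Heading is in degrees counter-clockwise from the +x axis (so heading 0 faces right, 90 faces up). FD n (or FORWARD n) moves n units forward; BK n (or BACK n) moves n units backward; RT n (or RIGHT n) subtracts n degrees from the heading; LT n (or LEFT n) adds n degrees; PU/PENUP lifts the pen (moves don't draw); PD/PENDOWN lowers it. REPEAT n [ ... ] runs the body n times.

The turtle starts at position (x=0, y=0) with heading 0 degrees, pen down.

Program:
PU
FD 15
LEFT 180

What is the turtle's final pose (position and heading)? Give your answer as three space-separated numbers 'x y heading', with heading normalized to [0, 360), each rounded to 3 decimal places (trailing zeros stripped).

Executing turtle program step by step:
Start: pos=(0,0), heading=0, pen down
PU: pen up
FD 15: (0,0) -> (15,0) [heading=0, move]
LT 180: heading 0 -> 180
Final: pos=(15,0), heading=180, 0 segment(s) drawn

Answer: 15 0 180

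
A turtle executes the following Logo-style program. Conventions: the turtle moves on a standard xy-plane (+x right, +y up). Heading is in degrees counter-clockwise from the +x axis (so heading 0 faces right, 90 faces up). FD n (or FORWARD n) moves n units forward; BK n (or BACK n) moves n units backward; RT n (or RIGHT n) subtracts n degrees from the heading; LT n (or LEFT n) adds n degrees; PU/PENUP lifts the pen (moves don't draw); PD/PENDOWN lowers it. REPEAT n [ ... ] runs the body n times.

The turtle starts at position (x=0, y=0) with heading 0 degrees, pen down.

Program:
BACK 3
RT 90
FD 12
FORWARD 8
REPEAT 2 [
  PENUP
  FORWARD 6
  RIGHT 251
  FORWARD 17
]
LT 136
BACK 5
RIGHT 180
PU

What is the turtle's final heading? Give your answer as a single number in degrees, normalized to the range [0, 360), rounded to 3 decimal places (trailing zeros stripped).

Executing turtle program step by step:
Start: pos=(0,0), heading=0, pen down
BK 3: (0,0) -> (-3,0) [heading=0, draw]
RT 90: heading 0 -> 270
FD 12: (-3,0) -> (-3,-12) [heading=270, draw]
FD 8: (-3,-12) -> (-3,-20) [heading=270, draw]
REPEAT 2 [
  -- iteration 1/2 --
  PU: pen up
  FD 6: (-3,-20) -> (-3,-26) [heading=270, move]
  RT 251: heading 270 -> 19
  FD 17: (-3,-26) -> (13.074,-20.465) [heading=19, move]
  -- iteration 2/2 --
  PU: pen up
  FD 6: (13.074,-20.465) -> (18.747,-18.512) [heading=19, move]
  RT 251: heading 19 -> 128
  FD 17: (18.747,-18.512) -> (8.281,-5.116) [heading=128, move]
]
LT 136: heading 128 -> 264
BK 5: (8.281,-5.116) -> (8.803,-0.143) [heading=264, move]
RT 180: heading 264 -> 84
PU: pen up
Final: pos=(8.803,-0.143), heading=84, 3 segment(s) drawn

Answer: 84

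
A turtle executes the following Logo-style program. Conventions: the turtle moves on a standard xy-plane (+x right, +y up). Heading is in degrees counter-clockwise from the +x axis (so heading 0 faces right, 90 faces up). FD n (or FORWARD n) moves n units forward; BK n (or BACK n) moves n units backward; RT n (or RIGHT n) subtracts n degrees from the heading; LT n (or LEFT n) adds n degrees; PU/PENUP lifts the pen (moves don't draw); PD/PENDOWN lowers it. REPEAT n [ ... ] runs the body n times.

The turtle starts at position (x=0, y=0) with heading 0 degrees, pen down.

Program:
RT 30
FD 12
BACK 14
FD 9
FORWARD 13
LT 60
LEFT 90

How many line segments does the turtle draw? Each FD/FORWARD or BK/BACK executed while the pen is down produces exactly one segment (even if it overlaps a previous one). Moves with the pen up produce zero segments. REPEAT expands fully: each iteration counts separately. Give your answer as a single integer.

Answer: 4

Derivation:
Executing turtle program step by step:
Start: pos=(0,0), heading=0, pen down
RT 30: heading 0 -> 330
FD 12: (0,0) -> (10.392,-6) [heading=330, draw]
BK 14: (10.392,-6) -> (-1.732,1) [heading=330, draw]
FD 9: (-1.732,1) -> (6.062,-3.5) [heading=330, draw]
FD 13: (6.062,-3.5) -> (17.321,-10) [heading=330, draw]
LT 60: heading 330 -> 30
LT 90: heading 30 -> 120
Final: pos=(17.321,-10), heading=120, 4 segment(s) drawn
Segments drawn: 4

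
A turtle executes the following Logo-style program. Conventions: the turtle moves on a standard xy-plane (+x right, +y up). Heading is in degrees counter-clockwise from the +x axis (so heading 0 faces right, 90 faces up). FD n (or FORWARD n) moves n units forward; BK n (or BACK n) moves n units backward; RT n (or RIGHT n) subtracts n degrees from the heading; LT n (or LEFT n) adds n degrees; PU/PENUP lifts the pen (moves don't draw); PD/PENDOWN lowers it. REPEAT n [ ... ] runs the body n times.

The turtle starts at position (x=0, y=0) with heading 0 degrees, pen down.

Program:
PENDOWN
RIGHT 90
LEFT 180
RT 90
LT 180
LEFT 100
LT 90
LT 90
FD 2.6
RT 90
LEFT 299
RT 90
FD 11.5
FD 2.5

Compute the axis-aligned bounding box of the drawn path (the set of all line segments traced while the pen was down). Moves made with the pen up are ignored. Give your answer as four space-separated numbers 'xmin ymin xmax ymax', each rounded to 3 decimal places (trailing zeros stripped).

Answer: -11.332 -6.25 0 2.561

Derivation:
Executing turtle program step by step:
Start: pos=(0,0), heading=0, pen down
PD: pen down
RT 90: heading 0 -> 270
LT 180: heading 270 -> 90
RT 90: heading 90 -> 0
LT 180: heading 0 -> 180
LT 100: heading 180 -> 280
LT 90: heading 280 -> 10
LT 90: heading 10 -> 100
FD 2.6: (0,0) -> (-0.451,2.561) [heading=100, draw]
RT 90: heading 100 -> 10
LT 299: heading 10 -> 309
RT 90: heading 309 -> 219
FD 11.5: (-0.451,2.561) -> (-9.389,-4.677) [heading=219, draw]
FD 2.5: (-9.389,-4.677) -> (-11.332,-6.25) [heading=219, draw]
Final: pos=(-11.332,-6.25), heading=219, 3 segment(s) drawn

Segment endpoints: x in {-11.332, -9.389, -0.451, 0}, y in {-6.25, -4.677, 0, 2.561}
xmin=-11.332, ymin=-6.25, xmax=0, ymax=2.561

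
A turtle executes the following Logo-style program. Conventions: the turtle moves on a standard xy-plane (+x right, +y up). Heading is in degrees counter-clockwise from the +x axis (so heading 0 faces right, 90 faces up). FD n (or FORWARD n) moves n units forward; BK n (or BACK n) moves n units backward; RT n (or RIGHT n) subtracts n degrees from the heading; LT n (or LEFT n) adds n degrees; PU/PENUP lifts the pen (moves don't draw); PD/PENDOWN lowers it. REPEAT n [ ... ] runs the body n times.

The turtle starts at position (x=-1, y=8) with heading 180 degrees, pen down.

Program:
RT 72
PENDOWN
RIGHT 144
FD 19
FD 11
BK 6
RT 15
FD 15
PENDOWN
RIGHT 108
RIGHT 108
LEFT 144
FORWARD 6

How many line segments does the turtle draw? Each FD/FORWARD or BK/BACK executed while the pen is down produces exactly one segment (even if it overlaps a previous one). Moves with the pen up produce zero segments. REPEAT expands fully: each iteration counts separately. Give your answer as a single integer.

Answer: 5

Derivation:
Executing turtle program step by step:
Start: pos=(-1,8), heading=180, pen down
RT 72: heading 180 -> 108
PD: pen down
RT 144: heading 108 -> 324
FD 19: (-1,8) -> (14.371,-3.168) [heading=324, draw]
FD 11: (14.371,-3.168) -> (23.271,-9.634) [heading=324, draw]
BK 6: (23.271,-9.634) -> (18.416,-6.107) [heading=324, draw]
RT 15: heading 324 -> 309
FD 15: (18.416,-6.107) -> (27.856,-17.764) [heading=309, draw]
PD: pen down
RT 108: heading 309 -> 201
RT 108: heading 201 -> 93
LT 144: heading 93 -> 237
FD 6: (27.856,-17.764) -> (24.588,-22.796) [heading=237, draw]
Final: pos=(24.588,-22.796), heading=237, 5 segment(s) drawn
Segments drawn: 5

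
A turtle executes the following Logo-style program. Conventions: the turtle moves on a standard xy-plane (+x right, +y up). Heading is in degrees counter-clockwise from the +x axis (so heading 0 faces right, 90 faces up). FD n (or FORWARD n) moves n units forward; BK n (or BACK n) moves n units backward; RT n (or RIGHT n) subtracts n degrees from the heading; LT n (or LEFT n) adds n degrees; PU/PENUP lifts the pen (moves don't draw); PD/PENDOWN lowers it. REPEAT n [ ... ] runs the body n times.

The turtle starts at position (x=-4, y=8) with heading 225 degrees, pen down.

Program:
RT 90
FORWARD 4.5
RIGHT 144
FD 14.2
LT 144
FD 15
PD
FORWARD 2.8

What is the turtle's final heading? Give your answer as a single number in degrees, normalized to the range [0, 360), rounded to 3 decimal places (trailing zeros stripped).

Executing turtle program step by step:
Start: pos=(-4,8), heading=225, pen down
RT 90: heading 225 -> 135
FD 4.5: (-4,8) -> (-7.182,11.182) [heading=135, draw]
RT 144: heading 135 -> 351
FD 14.2: (-7.182,11.182) -> (6.843,8.961) [heading=351, draw]
LT 144: heading 351 -> 135
FD 15: (6.843,8.961) -> (-3.763,19.567) [heading=135, draw]
PD: pen down
FD 2.8: (-3.763,19.567) -> (-5.743,21.547) [heading=135, draw]
Final: pos=(-5.743,21.547), heading=135, 4 segment(s) drawn

Answer: 135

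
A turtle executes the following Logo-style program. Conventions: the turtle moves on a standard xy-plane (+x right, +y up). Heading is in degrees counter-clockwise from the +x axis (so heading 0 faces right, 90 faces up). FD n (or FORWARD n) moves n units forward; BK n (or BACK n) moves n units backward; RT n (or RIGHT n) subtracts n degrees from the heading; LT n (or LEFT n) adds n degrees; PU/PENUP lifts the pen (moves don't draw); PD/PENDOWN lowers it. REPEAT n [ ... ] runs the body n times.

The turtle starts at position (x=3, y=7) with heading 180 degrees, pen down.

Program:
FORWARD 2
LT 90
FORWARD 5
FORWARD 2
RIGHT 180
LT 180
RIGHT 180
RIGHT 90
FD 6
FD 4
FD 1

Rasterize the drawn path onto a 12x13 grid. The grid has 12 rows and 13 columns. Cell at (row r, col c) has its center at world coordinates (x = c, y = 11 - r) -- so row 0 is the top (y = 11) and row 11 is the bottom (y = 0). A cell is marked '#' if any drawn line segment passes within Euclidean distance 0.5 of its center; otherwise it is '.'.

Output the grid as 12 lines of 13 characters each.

Answer: .............
.............
.............
.............
.###.........
.#...........
.#...........
.#...........
.#...........
.#...........
.#...........
.############

Derivation:
Segment 0: (3,7) -> (1,7)
Segment 1: (1,7) -> (1,2)
Segment 2: (1,2) -> (1,0)
Segment 3: (1,0) -> (7,0)
Segment 4: (7,0) -> (11,0)
Segment 5: (11,0) -> (12,0)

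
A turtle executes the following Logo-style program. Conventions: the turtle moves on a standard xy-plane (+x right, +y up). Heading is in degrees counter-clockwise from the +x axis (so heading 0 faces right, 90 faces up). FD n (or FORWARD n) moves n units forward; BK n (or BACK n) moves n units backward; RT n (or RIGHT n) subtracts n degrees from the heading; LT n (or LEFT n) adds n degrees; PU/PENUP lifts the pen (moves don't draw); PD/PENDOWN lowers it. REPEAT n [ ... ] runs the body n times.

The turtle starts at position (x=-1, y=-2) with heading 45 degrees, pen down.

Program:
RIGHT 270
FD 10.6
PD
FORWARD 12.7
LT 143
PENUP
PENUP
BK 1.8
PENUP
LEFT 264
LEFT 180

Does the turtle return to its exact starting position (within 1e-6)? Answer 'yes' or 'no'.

Answer: no

Derivation:
Executing turtle program step by step:
Start: pos=(-1,-2), heading=45, pen down
RT 270: heading 45 -> 135
FD 10.6: (-1,-2) -> (-8.495,5.495) [heading=135, draw]
PD: pen down
FD 12.7: (-8.495,5.495) -> (-17.476,14.476) [heading=135, draw]
LT 143: heading 135 -> 278
PU: pen up
PU: pen up
BK 1.8: (-17.476,14.476) -> (-17.726,16.258) [heading=278, move]
PU: pen up
LT 264: heading 278 -> 182
LT 180: heading 182 -> 2
Final: pos=(-17.726,16.258), heading=2, 2 segment(s) drawn

Start position: (-1, -2)
Final position: (-17.726, 16.258)
Distance = 24.761; >= 1e-6 -> NOT closed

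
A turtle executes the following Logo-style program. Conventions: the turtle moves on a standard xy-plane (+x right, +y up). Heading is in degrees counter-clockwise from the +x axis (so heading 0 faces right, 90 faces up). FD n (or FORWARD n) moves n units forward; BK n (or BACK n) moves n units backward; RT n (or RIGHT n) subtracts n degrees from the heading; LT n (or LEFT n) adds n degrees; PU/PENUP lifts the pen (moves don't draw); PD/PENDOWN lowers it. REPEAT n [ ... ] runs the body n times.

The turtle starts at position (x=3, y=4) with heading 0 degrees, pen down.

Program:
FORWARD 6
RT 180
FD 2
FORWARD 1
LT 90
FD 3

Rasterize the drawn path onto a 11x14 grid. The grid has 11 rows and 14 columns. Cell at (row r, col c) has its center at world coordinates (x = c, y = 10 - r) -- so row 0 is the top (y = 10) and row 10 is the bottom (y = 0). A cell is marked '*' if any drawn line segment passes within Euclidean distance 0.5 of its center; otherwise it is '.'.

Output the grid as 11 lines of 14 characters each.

Answer: ..............
..............
..............
..............
..............
..............
...*******....
......*.......
......*.......
......*.......
..............

Derivation:
Segment 0: (3,4) -> (9,4)
Segment 1: (9,4) -> (7,4)
Segment 2: (7,4) -> (6,4)
Segment 3: (6,4) -> (6,1)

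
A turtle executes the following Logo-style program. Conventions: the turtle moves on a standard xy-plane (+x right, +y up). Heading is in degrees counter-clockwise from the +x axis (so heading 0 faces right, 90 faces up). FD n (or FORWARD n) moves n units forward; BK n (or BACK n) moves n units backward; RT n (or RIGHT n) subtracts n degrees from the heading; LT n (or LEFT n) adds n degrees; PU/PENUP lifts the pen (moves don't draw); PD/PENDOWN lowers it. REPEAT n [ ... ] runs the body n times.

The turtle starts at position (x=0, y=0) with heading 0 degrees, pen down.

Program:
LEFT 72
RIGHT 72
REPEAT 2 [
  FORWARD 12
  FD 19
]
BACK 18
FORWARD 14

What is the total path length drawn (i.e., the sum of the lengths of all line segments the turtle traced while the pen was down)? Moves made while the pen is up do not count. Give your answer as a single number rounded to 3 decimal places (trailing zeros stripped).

Answer: 94

Derivation:
Executing turtle program step by step:
Start: pos=(0,0), heading=0, pen down
LT 72: heading 0 -> 72
RT 72: heading 72 -> 0
REPEAT 2 [
  -- iteration 1/2 --
  FD 12: (0,0) -> (12,0) [heading=0, draw]
  FD 19: (12,0) -> (31,0) [heading=0, draw]
  -- iteration 2/2 --
  FD 12: (31,0) -> (43,0) [heading=0, draw]
  FD 19: (43,0) -> (62,0) [heading=0, draw]
]
BK 18: (62,0) -> (44,0) [heading=0, draw]
FD 14: (44,0) -> (58,0) [heading=0, draw]
Final: pos=(58,0), heading=0, 6 segment(s) drawn

Segment lengths:
  seg 1: (0,0) -> (12,0), length = 12
  seg 2: (12,0) -> (31,0), length = 19
  seg 3: (31,0) -> (43,0), length = 12
  seg 4: (43,0) -> (62,0), length = 19
  seg 5: (62,0) -> (44,0), length = 18
  seg 6: (44,0) -> (58,0), length = 14
Total = 94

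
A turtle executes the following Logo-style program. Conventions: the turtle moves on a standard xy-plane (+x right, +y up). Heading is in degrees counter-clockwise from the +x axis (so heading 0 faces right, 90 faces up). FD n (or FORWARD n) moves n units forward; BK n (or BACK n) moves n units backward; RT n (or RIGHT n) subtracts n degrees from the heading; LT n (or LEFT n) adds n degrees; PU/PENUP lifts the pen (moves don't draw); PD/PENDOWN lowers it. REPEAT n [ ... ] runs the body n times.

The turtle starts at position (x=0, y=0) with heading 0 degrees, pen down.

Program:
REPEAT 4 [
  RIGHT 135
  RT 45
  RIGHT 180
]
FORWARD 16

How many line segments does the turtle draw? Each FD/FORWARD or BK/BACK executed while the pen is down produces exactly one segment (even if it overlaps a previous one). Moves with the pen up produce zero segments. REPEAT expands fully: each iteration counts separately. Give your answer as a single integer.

Executing turtle program step by step:
Start: pos=(0,0), heading=0, pen down
REPEAT 4 [
  -- iteration 1/4 --
  RT 135: heading 0 -> 225
  RT 45: heading 225 -> 180
  RT 180: heading 180 -> 0
  -- iteration 2/4 --
  RT 135: heading 0 -> 225
  RT 45: heading 225 -> 180
  RT 180: heading 180 -> 0
  -- iteration 3/4 --
  RT 135: heading 0 -> 225
  RT 45: heading 225 -> 180
  RT 180: heading 180 -> 0
  -- iteration 4/4 --
  RT 135: heading 0 -> 225
  RT 45: heading 225 -> 180
  RT 180: heading 180 -> 0
]
FD 16: (0,0) -> (16,0) [heading=0, draw]
Final: pos=(16,0), heading=0, 1 segment(s) drawn
Segments drawn: 1

Answer: 1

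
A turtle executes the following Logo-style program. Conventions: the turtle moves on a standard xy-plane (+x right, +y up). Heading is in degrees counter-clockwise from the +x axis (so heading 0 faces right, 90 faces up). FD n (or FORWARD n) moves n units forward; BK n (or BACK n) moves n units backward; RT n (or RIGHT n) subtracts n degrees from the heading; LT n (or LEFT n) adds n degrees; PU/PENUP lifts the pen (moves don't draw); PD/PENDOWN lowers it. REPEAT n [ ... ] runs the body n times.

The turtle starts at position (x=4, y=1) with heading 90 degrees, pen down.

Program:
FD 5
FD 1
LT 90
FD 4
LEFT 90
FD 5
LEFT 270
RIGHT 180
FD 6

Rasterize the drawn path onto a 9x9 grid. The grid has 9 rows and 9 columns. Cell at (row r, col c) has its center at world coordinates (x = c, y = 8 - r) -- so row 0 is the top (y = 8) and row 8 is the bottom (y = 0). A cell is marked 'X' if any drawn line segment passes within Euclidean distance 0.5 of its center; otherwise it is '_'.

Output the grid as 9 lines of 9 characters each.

Answer: _________
XXXXX____
X___X____
X___X____
X___X____
X___X____
XXXXXXX__
____X____
_________

Derivation:
Segment 0: (4,1) -> (4,6)
Segment 1: (4,6) -> (4,7)
Segment 2: (4,7) -> (0,7)
Segment 3: (0,7) -> (-0,2)
Segment 4: (-0,2) -> (6,2)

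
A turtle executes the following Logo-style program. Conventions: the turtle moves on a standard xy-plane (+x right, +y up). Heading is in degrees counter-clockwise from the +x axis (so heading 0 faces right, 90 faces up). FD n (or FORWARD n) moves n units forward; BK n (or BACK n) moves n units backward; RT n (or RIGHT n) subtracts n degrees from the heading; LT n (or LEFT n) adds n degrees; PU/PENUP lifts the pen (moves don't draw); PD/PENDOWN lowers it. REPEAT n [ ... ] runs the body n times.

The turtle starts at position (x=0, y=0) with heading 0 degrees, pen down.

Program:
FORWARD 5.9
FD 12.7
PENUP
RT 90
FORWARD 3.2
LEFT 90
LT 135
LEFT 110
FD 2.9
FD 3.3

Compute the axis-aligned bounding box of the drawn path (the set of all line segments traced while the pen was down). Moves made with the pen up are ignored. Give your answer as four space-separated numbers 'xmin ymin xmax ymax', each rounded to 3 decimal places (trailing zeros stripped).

Answer: 0 0 18.6 0

Derivation:
Executing turtle program step by step:
Start: pos=(0,0), heading=0, pen down
FD 5.9: (0,0) -> (5.9,0) [heading=0, draw]
FD 12.7: (5.9,0) -> (18.6,0) [heading=0, draw]
PU: pen up
RT 90: heading 0 -> 270
FD 3.2: (18.6,0) -> (18.6,-3.2) [heading=270, move]
LT 90: heading 270 -> 0
LT 135: heading 0 -> 135
LT 110: heading 135 -> 245
FD 2.9: (18.6,-3.2) -> (17.374,-5.828) [heading=245, move]
FD 3.3: (17.374,-5.828) -> (15.98,-8.819) [heading=245, move]
Final: pos=(15.98,-8.819), heading=245, 2 segment(s) drawn

Segment endpoints: x in {0, 5.9, 18.6}, y in {0}
xmin=0, ymin=0, xmax=18.6, ymax=0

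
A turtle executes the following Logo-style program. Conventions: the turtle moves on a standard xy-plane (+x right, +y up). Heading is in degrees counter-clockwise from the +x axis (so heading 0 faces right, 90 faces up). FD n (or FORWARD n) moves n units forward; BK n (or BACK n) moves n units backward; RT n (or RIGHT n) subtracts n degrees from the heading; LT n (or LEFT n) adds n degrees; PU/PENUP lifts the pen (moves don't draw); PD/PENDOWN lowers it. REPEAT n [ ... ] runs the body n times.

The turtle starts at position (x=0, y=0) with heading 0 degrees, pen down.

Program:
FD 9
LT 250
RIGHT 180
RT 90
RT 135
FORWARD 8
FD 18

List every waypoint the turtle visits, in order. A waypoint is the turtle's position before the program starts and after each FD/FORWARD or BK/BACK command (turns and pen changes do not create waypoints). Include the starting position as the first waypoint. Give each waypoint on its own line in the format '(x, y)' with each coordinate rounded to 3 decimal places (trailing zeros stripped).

Answer: (0, 0)
(9, 0)
(1.75, -3.381)
(-14.564, -10.988)

Derivation:
Executing turtle program step by step:
Start: pos=(0,0), heading=0, pen down
FD 9: (0,0) -> (9,0) [heading=0, draw]
LT 250: heading 0 -> 250
RT 180: heading 250 -> 70
RT 90: heading 70 -> 340
RT 135: heading 340 -> 205
FD 8: (9,0) -> (1.75,-3.381) [heading=205, draw]
FD 18: (1.75,-3.381) -> (-14.564,-10.988) [heading=205, draw]
Final: pos=(-14.564,-10.988), heading=205, 3 segment(s) drawn
Waypoints (4 total):
(0, 0)
(9, 0)
(1.75, -3.381)
(-14.564, -10.988)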